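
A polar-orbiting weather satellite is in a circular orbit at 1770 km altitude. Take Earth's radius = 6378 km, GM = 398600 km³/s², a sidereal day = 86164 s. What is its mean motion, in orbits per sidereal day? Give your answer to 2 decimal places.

11.77

Semi-major axis a = 6378 + 1770 = 8148 km. Period T = 2π√(a³/μ) = 2π√(8148³/398600) = 7319.6 s = 121.99 min.
Orbits per sidereal day = 86164 / 7319.6 = 11.772.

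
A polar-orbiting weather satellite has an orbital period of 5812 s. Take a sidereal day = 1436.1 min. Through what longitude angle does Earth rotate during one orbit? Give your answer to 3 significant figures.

During one orbit Earth rotates (5812.0 / 86166) × 360° = 24.28°.

24.3°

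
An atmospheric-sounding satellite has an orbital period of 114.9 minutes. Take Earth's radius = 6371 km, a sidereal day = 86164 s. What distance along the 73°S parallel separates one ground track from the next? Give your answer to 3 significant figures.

936 km

T = 114.9 min = 6894.0 s.
Node shift per orbit = (6894.0/86164) × 360° = 28.80°.
Equatorial spacing = 28.80 × 111.2 km/° = 3203 km.
At 73° latitude, spacing = 3203 × cos(73°) = 936 km.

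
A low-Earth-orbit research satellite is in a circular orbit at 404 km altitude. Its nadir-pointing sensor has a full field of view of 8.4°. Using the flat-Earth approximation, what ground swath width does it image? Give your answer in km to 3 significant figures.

59.3 km

Half-angle = 8.4°/2 = 4.2°.
Swath width ≈ 2h·tan(θ/2) = 2 × 404 × tan(4.2°) = 59.3 km.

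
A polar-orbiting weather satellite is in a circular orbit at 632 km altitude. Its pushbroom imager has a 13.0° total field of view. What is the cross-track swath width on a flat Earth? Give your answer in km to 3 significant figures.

144 km

Half-angle = 13.0°/2 = 6.5°.
Swath width ≈ 2h·tan(θ/2) = 2 × 632 × tan(6.5°) = 144.0 km.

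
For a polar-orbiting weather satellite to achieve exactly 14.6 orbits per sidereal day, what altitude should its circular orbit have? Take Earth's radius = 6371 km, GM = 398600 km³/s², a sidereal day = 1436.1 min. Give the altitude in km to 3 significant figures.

688 km

Required period T = 86166 / 14.6 = 5901.8 s.
From T = 2π√(a³/μ): a = (μ T²/4π²)^(1/3) = (398600 × 5901.8² / 4π²)^(1/3) = 7059 km.
Altitude h = a − R = 7059 − 6371 = 688 km.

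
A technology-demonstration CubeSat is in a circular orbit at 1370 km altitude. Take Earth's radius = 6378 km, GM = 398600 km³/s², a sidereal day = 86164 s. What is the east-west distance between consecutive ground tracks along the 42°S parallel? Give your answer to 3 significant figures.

Semi-major axis a = 6378 + 1370 = 7748 km. Period T = 2π√(a³/μ) = 2π√(7748³/398600) = 6787.3 s = 113.12 min.
Node shift per orbit = (6787.3/86164) × 360° = 28.36°.
Equatorial spacing = 28.36 × 111.3 km/° = 3157 km.
At 42° latitude, spacing = 3157 × cos(42°) = 2346 km.

2350 km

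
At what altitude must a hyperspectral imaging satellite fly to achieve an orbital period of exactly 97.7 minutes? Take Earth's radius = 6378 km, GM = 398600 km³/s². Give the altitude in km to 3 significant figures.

649 km

T = 97.7 min = 5862.0 s.
From T = 2π√(a³/μ): a = (μ T²/4π²)^(1/3) = (398600 × 5862.0² / 4π²)^(1/3) = 7027 km.
Altitude h = a − R = 7027 − 6378 = 649 km.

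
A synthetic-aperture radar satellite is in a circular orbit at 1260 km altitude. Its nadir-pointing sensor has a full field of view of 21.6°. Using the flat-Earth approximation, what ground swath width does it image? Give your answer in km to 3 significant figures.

481 km

Half-angle = 21.6°/2 = 10.8°.
Swath width ≈ 2h·tan(θ/2) = 2 × 1260 × tan(10.8°) = 480.7 km.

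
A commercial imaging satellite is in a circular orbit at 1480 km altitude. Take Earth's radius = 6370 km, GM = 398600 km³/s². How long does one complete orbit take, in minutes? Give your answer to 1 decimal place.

115.4 min

Semi-major axis a = 6370 + 1480 = 7850 km. Period T = 2π√(a³/μ) = 2π√(7850³/398600) = 6921.7 s = 115.36 min.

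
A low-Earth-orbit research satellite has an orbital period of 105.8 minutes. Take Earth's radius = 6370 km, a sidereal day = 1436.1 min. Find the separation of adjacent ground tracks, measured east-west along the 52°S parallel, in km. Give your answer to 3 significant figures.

1820 km

T = 105.8 min = 6348.0 s.
Node shift per orbit = (6348.0/86166) × 360° = 26.52°.
Equatorial spacing = 26.52 × 111.2 km/° = 2949 km.
At 52° latitude, spacing = 2949 × cos(52°) = 1815 km.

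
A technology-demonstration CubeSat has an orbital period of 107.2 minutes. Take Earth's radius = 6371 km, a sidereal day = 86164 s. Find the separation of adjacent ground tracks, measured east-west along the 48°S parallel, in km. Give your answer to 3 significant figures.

2000 km

T = 107.2 min = 6432.0 s.
Node shift per orbit = (6432.0/86164) × 360° = 26.87°.
Equatorial spacing = 26.87 × 111.2 km/° = 2988 km.
At 48° latitude, spacing = 2988 × cos(48°) = 1999 km.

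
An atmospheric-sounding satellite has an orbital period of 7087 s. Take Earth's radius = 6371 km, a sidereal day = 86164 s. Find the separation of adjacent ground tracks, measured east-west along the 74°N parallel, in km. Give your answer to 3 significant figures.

908 km

Node shift per orbit = (7087.0/86164) × 360° = 29.61°.
Equatorial spacing = 29.61 × 111.2 km/° = 3292 km.
At 74° latitude, spacing = 3292 × cos(74°) = 908 km.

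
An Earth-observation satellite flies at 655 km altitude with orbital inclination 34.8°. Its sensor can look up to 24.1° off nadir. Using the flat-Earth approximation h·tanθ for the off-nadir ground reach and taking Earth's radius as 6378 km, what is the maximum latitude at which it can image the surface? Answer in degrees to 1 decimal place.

37.4°

For a prograde orbit the ground track reaches latitude ±i = ±34.8°.
Sensor half-swath on the ground ≈ 655·tan(24.1°) = 293 km = 2.63° of latitude.
Maximum observable latitude ≈ 34.8 + 2.63 = 37.4°.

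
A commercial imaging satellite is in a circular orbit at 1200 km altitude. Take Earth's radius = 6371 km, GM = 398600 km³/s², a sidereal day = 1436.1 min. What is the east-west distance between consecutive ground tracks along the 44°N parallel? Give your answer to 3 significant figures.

Semi-major axis a = 6371 + 1200 = 7571 km. Period T = 2π√(a³/μ) = 2π√(7571³/398600) = 6556.0 s = 109.27 min.
Node shift per orbit = (6556.0/86166) × 360° = 27.39°.
Equatorial spacing = 27.39 × 111.2 km/° = 3046 km.
At 44° latitude, spacing = 3046 × cos(44°) = 2191 km.

2190 km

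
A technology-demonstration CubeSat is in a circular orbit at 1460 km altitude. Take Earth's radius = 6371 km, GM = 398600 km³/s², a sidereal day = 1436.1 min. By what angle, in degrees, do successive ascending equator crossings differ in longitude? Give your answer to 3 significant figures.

Semi-major axis a = 6371 + 1460 = 7831 km. Period T = 2π√(a³/μ) = 2π√(7831³/398600) = 6896.6 s = 114.94 min.
During one orbit Earth rotates (6896.6 / 86166) × 360° = 28.81°.

28.8°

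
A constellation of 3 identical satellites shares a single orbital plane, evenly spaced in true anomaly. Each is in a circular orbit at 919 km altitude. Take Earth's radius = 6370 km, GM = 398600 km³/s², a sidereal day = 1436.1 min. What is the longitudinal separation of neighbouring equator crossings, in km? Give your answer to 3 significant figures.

959 km

Semi-major axis a = 6370 + 919 = 7289 km. Period T = 2π√(a³/μ) = 2π√(7289³/398600) = 6193.2 s = 103.22 min.
Single-satellite node shift = (6193.2/86166) × 360° = 25.87°.
With 3 satellites evenly phased, successive equator crossings are 25.87/3 = 8.625° apart.
That is 8.625 × 111.2 = 959 km at the equator.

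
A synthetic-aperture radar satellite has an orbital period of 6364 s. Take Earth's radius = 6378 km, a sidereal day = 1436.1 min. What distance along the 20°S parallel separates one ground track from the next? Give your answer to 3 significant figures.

2780 km

Node shift per orbit = (6364.0/86166) × 360° = 26.59°.
Equatorial spacing = 26.59 × 111.3 km/° = 2960 km.
At 20° latitude, spacing = 2960 × cos(20°) = 2781 km.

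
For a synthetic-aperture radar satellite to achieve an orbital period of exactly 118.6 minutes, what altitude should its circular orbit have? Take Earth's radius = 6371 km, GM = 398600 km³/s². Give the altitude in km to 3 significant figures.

1630 km

T = 118.6 min = 7116.0 s.
From T = 2π√(a³/μ): a = (μ T²/4π²)^(1/3) = (398600 × 7116.0² / 4π²)^(1/3) = 7996 km.
Altitude h = a − R = 7996 − 6371 = 1625 km.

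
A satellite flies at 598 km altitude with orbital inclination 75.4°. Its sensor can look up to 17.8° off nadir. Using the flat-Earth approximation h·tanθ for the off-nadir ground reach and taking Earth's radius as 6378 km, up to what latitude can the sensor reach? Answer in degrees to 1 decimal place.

For a prograde orbit the ground track reaches latitude ±i = ±75.4°.
Sensor half-swath on the ground ≈ 598·tan(17.8°) = 192 km = 1.72° of latitude.
Maximum observable latitude ≈ 75.4 + 1.72 = 77.1°.

77.1°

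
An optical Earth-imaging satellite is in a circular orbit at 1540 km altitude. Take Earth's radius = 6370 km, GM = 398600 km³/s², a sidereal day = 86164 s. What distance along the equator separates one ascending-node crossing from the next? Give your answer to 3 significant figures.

3250 km

Semi-major axis a = 6370 + 1540 = 7910 km. Period T = 2π√(a³/μ) = 2π√(7910³/398600) = 7001.3 s = 116.69 min.
During one orbit Earth rotates (7001.3 / 86164) × 360° = 29.25°.
At the equator that is 29.25° × (2π·6370/360) km/° = 29.25 × 111.2 = 3252 km.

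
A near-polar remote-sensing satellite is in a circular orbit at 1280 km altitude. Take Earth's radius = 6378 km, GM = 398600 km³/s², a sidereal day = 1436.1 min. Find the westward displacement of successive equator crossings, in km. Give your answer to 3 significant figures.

3100 km

Semi-major axis a = 6378 + 1280 = 7658 km. Period T = 2π√(a³/μ) = 2π√(7658³/398600) = 6669.4 s = 111.16 min.
During one orbit Earth rotates (6669.4 / 86166) × 360° = 27.86°.
At the equator that is 27.86° × (2π·6378/360) km/° = 27.86 × 111.3 = 3102 km.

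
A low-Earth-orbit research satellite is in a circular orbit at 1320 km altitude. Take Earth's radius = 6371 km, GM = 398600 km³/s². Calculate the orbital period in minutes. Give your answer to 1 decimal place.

Semi-major axis a = 6371 + 1320 = 7691 km. Period T = 2π√(a³/μ) = 2π√(7691³/398600) = 6712.5 s = 111.88 min.

111.9 min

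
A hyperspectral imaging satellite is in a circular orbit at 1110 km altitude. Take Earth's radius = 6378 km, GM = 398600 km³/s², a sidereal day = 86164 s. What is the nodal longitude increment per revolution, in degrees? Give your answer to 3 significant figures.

26.9°

Semi-major axis a = 6378 + 1110 = 7488 km. Period T = 2π√(a³/μ) = 2π√(7488³/398600) = 6448.5 s = 107.48 min.
During one orbit Earth rotates (6448.5 / 86164) × 360° = 26.94°.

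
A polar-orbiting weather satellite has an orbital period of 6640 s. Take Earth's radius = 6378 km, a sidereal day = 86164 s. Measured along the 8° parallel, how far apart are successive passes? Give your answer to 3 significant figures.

Node shift per orbit = (6640.0/86164) × 360° = 27.74°.
Equatorial spacing = 27.74 × 111.3 km/° = 3088 km.
At 8° latitude, spacing = 3088 × cos(8°) = 3058 km.

3060 km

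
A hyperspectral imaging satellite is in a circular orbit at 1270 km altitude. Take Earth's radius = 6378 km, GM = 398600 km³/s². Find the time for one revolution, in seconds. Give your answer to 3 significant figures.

6660 seconds

Semi-major axis a = 6378 + 1270 = 7648 km. Period T = 2π√(a³/μ) = 2π√(7648³/398600) = 6656.3 s = 110.94 min.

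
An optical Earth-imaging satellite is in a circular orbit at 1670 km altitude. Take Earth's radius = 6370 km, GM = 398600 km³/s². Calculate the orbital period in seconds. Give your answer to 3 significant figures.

7170 seconds

Semi-major axis a = 6370 + 1670 = 8040 km. Period T = 2π√(a³/μ) = 2π√(8040³/398600) = 7174.6 s = 119.58 min.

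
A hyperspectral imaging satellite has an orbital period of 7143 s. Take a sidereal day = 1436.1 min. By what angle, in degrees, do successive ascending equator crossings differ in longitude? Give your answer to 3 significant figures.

During one orbit Earth rotates (7143.0 / 86166) × 360° = 29.84°.

29.8°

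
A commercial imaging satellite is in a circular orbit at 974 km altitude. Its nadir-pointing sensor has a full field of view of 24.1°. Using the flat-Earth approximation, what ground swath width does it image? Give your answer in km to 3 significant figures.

416 km

Half-angle = 24.1°/2 = 12.05°.
Swath width ≈ 2h·tan(θ/2) = 2 × 974 × tan(12.05°) = 415.8 km.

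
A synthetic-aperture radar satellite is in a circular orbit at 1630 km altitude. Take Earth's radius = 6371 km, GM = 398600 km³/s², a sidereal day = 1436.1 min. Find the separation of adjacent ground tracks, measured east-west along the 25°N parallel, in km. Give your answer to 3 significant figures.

3000 km

Semi-major axis a = 6371 + 1630 = 8001 km. Period T = 2π√(a³/μ) = 2π√(8001³/398600) = 7122.4 s = 118.71 min.
Node shift per orbit = (7122.4/86166) × 360° = 29.76°.
Equatorial spacing = 29.76 × 111.2 km/° = 3309 km.
At 25° latitude, spacing = 3309 × cos(25°) = 2999 km.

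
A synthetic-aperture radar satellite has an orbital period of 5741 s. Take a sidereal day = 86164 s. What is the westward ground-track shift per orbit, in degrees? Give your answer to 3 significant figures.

During one orbit Earth rotates (5741.0 / 86164) × 360° = 23.99°.

24.0°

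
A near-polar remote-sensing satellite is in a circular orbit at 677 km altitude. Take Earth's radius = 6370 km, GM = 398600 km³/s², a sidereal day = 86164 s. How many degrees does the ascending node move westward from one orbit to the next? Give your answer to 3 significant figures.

24.6°

Semi-major axis a = 6370 + 677 = 7047 km. Period T = 2π√(a³/μ) = 2π√(7047³/398600) = 5887.3 s = 98.12 min.
During one orbit Earth rotates (5887.3 / 86164) × 360° = 24.60°.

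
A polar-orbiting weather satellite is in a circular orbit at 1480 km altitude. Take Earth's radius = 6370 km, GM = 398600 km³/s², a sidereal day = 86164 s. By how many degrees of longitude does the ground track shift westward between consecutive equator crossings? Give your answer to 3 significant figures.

28.9°

Semi-major axis a = 6370 + 1480 = 7850 km. Period T = 2π√(a³/μ) = 2π√(7850³/398600) = 6921.7 s = 115.36 min.
During one orbit Earth rotates (6921.7 / 86164) × 360° = 28.92°.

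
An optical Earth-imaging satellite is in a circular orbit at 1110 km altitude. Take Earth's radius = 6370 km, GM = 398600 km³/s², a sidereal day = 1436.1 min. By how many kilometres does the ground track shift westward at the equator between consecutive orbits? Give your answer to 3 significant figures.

Semi-major axis a = 6370 + 1110 = 7480 km. Period T = 2π√(a³/μ) = 2π√(7480³/398600) = 6438.2 s = 107.30 min.
During one orbit Earth rotates (6438.2 / 86166) × 360° = 26.90°.
At the equator that is 26.90° × (2π·6370/360) km/° = 26.90 × 111.2 = 2991 km.

2990 km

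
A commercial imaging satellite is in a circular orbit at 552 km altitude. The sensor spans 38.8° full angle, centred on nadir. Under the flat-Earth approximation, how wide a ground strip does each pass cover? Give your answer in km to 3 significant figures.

Half-angle = 38.8°/2 = 19.4°.
Swath width ≈ 2h·tan(θ/2) = 2 × 552 × tan(19.4°) = 388.8 km.

389 km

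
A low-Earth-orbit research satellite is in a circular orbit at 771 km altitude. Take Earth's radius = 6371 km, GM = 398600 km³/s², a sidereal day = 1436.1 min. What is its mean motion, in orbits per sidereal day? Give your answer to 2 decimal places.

14.34

Semi-major axis a = 6371 + 771 = 7142 km. Period T = 2π√(a³/μ) = 2π√(7142³/398600) = 6006.8 s = 100.11 min.
Orbits per sidereal day = 86166 / 6006.8 = 14.345.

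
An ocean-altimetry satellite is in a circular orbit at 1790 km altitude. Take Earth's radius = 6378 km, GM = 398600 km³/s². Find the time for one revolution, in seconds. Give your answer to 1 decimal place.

7346.6 seconds

Semi-major axis a = 6378 + 1790 = 8168 km. Period T = 2π√(a³/μ) = 2π√(8168³/398600) = 7346.6 s = 122.44 min.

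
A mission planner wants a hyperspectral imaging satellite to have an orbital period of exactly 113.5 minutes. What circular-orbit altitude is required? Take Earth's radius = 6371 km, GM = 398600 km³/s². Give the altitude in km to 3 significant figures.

T = 113.5 min = 6810.0 s.
From T = 2π√(a³/μ): a = (μ T²/4π²)^(1/3) = (398600 × 6810.0² / 4π²)^(1/3) = 7765 km.
Altitude h = a − R = 7765 − 6371 = 1394 km.

1390 km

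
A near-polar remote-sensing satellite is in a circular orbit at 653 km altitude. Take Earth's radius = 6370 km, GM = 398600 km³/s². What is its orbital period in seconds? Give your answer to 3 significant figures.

Semi-major axis a = 6370 + 653 = 7023 km. Period T = 2π√(a³/μ) = 2π√(7023³/398600) = 5857.3 s = 97.62 min.

5860 seconds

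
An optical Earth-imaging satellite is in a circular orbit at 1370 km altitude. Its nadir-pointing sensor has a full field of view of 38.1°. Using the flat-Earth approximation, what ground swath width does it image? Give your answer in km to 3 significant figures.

946 km

Half-angle = 38.1°/2 = 19.05°.
Swath width ≈ 2h·tan(θ/2) = 2 × 1370 × tan(19.05°) = 946.1 km.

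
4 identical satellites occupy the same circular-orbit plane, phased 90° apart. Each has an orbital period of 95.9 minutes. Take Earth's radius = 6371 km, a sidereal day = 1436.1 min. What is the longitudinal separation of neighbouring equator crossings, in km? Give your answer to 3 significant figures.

668 km

T = 95.9 min = 5754.0 s.
Single-satellite node shift = (5754.0/86166) × 360° = 24.04°.
With 4 satellites evenly phased, successive equator crossings are 24.04/4 = 6.010° apart.
That is 6.010 × 111.2 = 668 km at the equator.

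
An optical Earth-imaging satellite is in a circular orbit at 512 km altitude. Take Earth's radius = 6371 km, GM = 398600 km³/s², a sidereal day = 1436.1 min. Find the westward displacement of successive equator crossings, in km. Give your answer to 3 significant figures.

2640 km

Semi-major axis a = 6371 + 512 = 6883 km. Period T = 2π√(a³/μ) = 2π√(6883³/398600) = 5683.0 s = 94.72 min.
During one orbit Earth rotates (5683.0 / 86166) × 360° = 23.74°.
At the equator that is 23.74° × (2π·6371/360) km/° = 23.74 × 111.2 = 2640 km.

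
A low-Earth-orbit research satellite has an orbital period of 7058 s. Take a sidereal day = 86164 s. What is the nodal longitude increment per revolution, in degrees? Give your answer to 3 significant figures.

During one orbit Earth rotates (7058.0 / 86164) × 360° = 29.49°.

29.5°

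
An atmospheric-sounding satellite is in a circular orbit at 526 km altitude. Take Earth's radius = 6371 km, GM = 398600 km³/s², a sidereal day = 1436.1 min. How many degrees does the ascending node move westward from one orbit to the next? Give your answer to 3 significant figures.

Semi-major axis a = 6371 + 526 = 6897 km. Period T = 2π√(a³/μ) = 2π√(6897³/398600) = 5700.4 s = 95.01 min.
During one orbit Earth rotates (5700.4 / 86166) × 360° = 23.82°.

23.8°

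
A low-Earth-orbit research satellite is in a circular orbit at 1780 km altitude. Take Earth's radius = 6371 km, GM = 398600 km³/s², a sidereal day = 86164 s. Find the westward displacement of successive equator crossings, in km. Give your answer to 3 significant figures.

3400 km

Semi-major axis a = 6371 + 1780 = 8151 km. Period T = 2π√(a³/μ) = 2π√(8151³/398600) = 7323.6 s = 122.06 min.
During one orbit Earth rotates (7323.6 / 86164) × 360° = 30.60°.
At the equator that is 30.60° × (2π·6371/360) km/° = 30.60 × 111.2 = 3402 km.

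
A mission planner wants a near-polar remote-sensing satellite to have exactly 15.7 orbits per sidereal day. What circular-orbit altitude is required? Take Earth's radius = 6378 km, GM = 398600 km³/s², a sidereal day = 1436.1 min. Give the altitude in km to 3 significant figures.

Required period T = 86166 / 15.7 = 5488.3 s.
From T = 2π√(a³/μ): a = (μ T²/4π²)^(1/3) = (398600 × 5488.3² / 4π²)^(1/3) = 6725 km.
Altitude h = a − R = 6725 − 6378 = 347 km.

347 km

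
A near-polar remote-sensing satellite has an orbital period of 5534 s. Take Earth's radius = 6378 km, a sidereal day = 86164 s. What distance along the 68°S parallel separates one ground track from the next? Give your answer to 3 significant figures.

964 km

Node shift per orbit = (5534.0/86164) × 360° = 23.12°.
Equatorial spacing = 23.12 × 111.3 km/° = 2574 km.
At 68° latitude, spacing = 2574 × cos(68°) = 964 km.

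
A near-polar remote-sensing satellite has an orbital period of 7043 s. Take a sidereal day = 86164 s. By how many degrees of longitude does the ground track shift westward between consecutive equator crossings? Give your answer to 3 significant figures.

29.4°

During one orbit Earth rotates (7043.0 / 86164) × 360° = 29.43°.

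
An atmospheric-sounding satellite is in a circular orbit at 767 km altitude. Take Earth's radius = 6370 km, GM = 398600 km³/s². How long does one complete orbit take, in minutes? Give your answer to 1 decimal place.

Semi-major axis a = 6370 + 767 = 7137 km. Period T = 2π√(a³/μ) = 2π√(7137³/398600) = 6000.5 s = 100.01 min.

100.0 min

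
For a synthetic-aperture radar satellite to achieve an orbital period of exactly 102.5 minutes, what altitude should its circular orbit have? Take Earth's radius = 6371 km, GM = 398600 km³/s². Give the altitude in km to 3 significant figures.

T = 102.5 min = 6150.0 s.
From T = 2π√(a³/μ): a = (μ T²/4π²)^(1/3) = (398600 × 6150.0² / 4π²)^(1/3) = 7255 km.
Altitude h = a − R = 7255 − 6371 = 884 km.

884 km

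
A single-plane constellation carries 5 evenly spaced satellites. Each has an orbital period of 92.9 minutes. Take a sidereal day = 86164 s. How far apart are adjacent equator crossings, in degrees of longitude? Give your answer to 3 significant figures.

4.66°

T = 92.9 min = 5574.0 s.
Single-satellite node shift = (5574.0/86164) × 360° = 23.29°.
With 5 satellites evenly phased, successive equator crossings are 23.29/5 = 4.658° apart.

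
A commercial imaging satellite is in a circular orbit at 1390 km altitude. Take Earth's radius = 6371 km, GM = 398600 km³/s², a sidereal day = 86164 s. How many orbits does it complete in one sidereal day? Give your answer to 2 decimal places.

Semi-major axis a = 6371 + 1390 = 7761 km. Period T = 2π√(a³/μ) = 2π√(7761³/398600) = 6804.4 s = 113.41 min.
Orbits per sidereal day = 86164 / 6804.4 = 12.663.

12.66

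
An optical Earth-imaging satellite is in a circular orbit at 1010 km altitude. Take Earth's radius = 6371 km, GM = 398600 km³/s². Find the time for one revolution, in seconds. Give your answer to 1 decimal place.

Semi-major axis a = 6371 + 1010 = 7381 km. Period T = 2π√(a³/μ) = 2π√(7381³/398600) = 6310.8 s = 105.18 min.

6310.8 seconds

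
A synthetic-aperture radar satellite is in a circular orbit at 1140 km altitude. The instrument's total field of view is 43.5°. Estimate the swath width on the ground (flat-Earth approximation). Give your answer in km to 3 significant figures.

Half-angle = 43.5°/2 = 21.75°.
Swath width ≈ 2h·tan(θ/2) = 2 × 1140 × tan(21.75°) = 909.6 km.

910 km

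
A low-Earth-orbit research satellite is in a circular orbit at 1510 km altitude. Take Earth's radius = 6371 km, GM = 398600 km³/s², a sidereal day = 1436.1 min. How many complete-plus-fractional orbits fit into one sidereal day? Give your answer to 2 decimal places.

Semi-major axis a = 6371 + 1510 = 7881 km. Period T = 2π√(a³/μ) = 2π√(7881³/398600) = 6962.8 s = 116.05 min.
Orbits per sidereal day = 86166 / 6962.8 = 12.375.

12.38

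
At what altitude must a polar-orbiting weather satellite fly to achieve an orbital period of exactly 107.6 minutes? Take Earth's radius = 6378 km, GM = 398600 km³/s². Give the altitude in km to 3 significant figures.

1120 km

T = 107.6 min = 6456.0 s.
From T = 2π√(a³/μ): a = (μ T²/4π²)^(1/3) = (398600 × 6456.0² / 4π²)^(1/3) = 7494 km.
Altitude h = a − R = 7494 − 6378 = 1116 km.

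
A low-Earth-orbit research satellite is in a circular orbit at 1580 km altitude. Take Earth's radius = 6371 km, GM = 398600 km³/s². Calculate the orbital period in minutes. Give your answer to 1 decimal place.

Semi-major axis a = 6371 + 1580 = 7951 km. Period T = 2π√(a³/μ) = 2π√(7951³/398600) = 7055.8 s = 117.60 min.

117.6 min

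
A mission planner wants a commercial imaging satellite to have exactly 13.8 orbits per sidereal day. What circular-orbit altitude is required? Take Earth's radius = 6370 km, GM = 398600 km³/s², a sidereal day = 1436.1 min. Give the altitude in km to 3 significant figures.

959 km

Required period T = 86166 / 13.8 = 6243.9 s.
From T = 2π√(a³/μ): a = (μ T²/4π²)^(1/3) = (398600 × 6243.9² / 4π²)^(1/3) = 7329 km.
Altitude h = a − R = 7329 − 6370 = 959 km.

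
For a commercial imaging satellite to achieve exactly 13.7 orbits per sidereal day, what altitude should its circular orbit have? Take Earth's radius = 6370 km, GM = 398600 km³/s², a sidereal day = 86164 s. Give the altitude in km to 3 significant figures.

994 km

Required period T = 86164 / 13.7 = 6289.3 s.
From T = 2π√(a³/μ): a = (μ T²/4π²)^(1/3) = (398600 × 6289.3² / 4π²)^(1/3) = 7364 km.
Altitude h = a − R = 7364 − 6370 = 994 km.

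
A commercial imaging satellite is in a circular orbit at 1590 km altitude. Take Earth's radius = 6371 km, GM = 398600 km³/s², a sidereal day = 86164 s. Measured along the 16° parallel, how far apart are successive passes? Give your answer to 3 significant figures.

Semi-major axis a = 6371 + 1590 = 7961 km. Period T = 2π√(a³/μ) = 2π√(7961³/398600) = 7069.1 s = 117.82 min.
Node shift per orbit = (7069.1/86164) × 360° = 29.54°.
Equatorial spacing = 29.54 × 111.2 km/° = 3284 km.
At 16° latitude, spacing = 3284 × cos(16°) = 3157 km.

3160 km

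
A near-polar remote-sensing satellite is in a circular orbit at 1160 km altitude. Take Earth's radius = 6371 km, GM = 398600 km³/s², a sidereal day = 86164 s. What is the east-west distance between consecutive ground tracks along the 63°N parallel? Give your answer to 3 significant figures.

1370 km

Semi-major axis a = 6371 + 1160 = 7531 km. Period T = 2π√(a³/μ) = 2π√(7531³/398600) = 6504.1 s = 108.40 min.
Node shift per orbit = (6504.1/86164) × 360° = 27.17°.
Equatorial spacing = 27.17 × 111.2 km/° = 3022 km.
At 63° latitude, spacing = 3022 × cos(63°) = 1372 km.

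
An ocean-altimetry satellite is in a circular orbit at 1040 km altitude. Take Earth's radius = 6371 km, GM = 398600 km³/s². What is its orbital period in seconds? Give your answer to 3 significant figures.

Semi-major axis a = 6371 + 1040 = 7411 km. Period T = 2π√(a³/μ) = 2π√(7411³/398600) = 6349.3 s = 105.82 min.

6350 seconds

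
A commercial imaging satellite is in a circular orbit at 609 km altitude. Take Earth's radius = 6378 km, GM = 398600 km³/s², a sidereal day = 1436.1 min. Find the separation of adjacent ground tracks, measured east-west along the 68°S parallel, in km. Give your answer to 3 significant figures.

1010 km

Semi-major axis a = 6378 + 609 = 6987 km. Period T = 2π√(a³/μ) = 2π√(6987³/398600) = 5812.3 s = 96.87 min.
Node shift per orbit = (5812.3/86166) × 360° = 24.28°.
Equatorial spacing = 24.28 × 111.3 km/° = 2703 km.
At 68° latitude, spacing = 2703 × cos(68°) = 1013 km.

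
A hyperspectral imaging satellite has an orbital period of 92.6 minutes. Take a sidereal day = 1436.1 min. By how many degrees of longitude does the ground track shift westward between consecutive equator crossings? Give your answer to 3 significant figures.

T = 92.6 min = 5556.0 s.
During one orbit Earth rotates (5556.0 / 86166) × 360° = 23.21°.

23.2°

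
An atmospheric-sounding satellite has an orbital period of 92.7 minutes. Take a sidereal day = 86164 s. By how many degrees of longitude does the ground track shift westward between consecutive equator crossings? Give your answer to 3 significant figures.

23.2°

T = 92.7 min = 5562.0 s.
During one orbit Earth rotates (5562.0 / 86164) × 360° = 23.24°.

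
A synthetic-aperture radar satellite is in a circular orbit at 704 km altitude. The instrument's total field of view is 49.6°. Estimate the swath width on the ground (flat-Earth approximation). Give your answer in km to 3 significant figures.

651 km

Half-angle = 49.6°/2 = 24.8°.
Swath width ≈ 2h·tan(θ/2) = 2 × 704 × tan(24.8°) = 650.6 km.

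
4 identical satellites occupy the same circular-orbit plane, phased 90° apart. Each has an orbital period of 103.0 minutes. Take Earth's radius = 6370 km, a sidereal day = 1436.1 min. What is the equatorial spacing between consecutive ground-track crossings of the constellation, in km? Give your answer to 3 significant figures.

718 km

T = 103.0 min = 6180.0 s.
Single-satellite node shift = (6180.0/86166) × 360° = 25.82°.
With 4 satellites evenly phased, successive equator crossings are 25.82/4 = 6.455° apart.
That is 6.455 × 111.2 = 718 km at the equator.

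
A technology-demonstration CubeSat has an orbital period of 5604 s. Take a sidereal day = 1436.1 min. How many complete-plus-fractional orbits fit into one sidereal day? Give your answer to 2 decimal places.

Orbits per sidereal day = 86166 / 5604.0 = 15.376.

15.38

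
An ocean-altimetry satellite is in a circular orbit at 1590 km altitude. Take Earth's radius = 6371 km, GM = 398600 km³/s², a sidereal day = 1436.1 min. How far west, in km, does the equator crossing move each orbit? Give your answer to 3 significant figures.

Semi-major axis a = 6371 + 1590 = 7961 km. Period T = 2π√(a³/μ) = 2π√(7961³/398600) = 7069.1 s = 117.82 min.
During one orbit Earth rotates (7069.1 / 86166) × 360° = 29.53°.
At the equator that is 29.53° × (2π·6371/360) km/° = 29.53 × 111.2 = 3284 km.

3280 km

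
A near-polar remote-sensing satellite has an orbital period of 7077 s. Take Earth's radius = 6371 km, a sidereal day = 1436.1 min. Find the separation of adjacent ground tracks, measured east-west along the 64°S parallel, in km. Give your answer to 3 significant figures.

Node shift per orbit = (7077.0/86166) × 360° = 29.57°.
Equatorial spacing = 29.57 × 111.2 km/° = 3288 km.
At 64° latitude, spacing = 3288 × cos(64°) = 1441 km.

1440 km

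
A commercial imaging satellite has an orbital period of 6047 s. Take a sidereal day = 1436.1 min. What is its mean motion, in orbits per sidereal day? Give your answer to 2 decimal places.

Orbits per sidereal day = 86166 / 6047.0 = 14.249.

14.25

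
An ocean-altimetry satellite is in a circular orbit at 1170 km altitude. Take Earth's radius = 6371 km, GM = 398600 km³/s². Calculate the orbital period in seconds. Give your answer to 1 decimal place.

Semi-major axis a = 6371 + 1170 = 7541 km. Period T = 2π√(a³/μ) = 2π√(7541³/398600) = 6517.1 s = 108.62 min.

6517.1 seconds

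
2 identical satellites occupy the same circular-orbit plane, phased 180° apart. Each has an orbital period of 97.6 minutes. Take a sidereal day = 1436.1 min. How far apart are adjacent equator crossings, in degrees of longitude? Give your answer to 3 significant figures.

T = 97.6 min = 5856.0 s.
Single-satellite node shift = (5856.0/86166) × 360° = 24.47°.
With 2 satellites evenly phased, successive equator crossings are 24.47/2 = 12.233° apart.

12.2°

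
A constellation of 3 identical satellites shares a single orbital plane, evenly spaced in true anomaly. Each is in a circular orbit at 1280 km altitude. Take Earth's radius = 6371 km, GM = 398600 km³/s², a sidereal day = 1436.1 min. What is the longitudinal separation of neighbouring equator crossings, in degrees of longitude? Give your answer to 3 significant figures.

9.28°

Semi-major axis a = 6371 + 1280 = 7651 km. Period T = 2π√(a³/μ) = 2π√(7651³/398600) = 6660.2 s = 111.00 min.
Single-satellite node shift = (6660.2/86166) × 360° = 27.83°.
With 3 satellites evenly phased, successive equator crossings are 27.83/3 = 9.275° apart.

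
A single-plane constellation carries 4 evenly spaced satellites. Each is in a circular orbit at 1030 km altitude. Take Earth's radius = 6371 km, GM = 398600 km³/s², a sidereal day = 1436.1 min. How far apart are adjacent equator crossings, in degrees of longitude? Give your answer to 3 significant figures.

6.62°

Semi-major axis a = 6371 + 1030 = 7401 km. Period T = 2π√(a³/μ) = 2π√(7401³/398600) = 6336.5 s = 105.61 min.
Single-satellite node shift = (6336.5/86166) × 360° = 26.47°.
With 4 satellites evenly phased, successive equator crossings are 26.47/4 = 6.618° apart.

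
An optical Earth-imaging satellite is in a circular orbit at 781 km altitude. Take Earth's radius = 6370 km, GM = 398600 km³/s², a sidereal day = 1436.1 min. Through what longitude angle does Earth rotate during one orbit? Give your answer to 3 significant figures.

Semi-major axis a = 6370 + 781 = 7151 km. Period T = 2π√(a³/μ) = 2π√(7151³/398600) = 6018.1 s = 100.30 min.
During one orbit Earth rotates (6018.1 / 86166) × 360° = 25.14°.

25.1°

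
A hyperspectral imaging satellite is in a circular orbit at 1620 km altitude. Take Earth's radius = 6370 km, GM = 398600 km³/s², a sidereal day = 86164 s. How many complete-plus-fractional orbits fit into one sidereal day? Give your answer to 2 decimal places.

Semi-major axis a = 6370 + 1620 = 7990 km. Period T = 2π√(a³/μ) = 2π√(7990³/398600) = 7107.7 s = 118.46 min.
Orbits per sidereal day = 86164 / 7107.7 = 12.123.

12.12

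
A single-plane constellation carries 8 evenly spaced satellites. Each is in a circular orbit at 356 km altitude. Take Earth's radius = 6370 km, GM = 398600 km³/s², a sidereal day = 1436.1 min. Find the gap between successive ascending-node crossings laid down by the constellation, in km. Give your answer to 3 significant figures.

Semi-major axis a = 6370 + 356 = 6726 km. Period T = 2π√(a³/μ) = 2π√(6726³/398600) = 5489.7 s = 91.49 min.
Single-satellite node shift = (5489.7/86166) × 360° = 22.94°.
With 8 satellites evenly phased, successive equator crossings are 22.94/8 = 2.867° apart.
That is 2.867 × 111.2 = 319 km at the equator.

319 km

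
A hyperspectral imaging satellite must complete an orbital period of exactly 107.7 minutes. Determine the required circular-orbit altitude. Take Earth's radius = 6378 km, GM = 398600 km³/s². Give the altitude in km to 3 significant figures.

1120 km

T = 107.7 min = 6462.0 s.
From T = 2π√(a³/μ): a = (μ T²/4π²)^(1/3) = (398600 × 6462.0² / 4π²)^(1/3) = 7498 km.
Altitude h = a − R = 7498 − 6378 = 1120 km.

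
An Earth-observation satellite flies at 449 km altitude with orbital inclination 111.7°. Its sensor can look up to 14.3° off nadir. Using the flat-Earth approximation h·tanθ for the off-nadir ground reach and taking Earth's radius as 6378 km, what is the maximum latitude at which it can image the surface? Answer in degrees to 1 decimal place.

Retrograde orbit: the ground track reaches ±(180° − i) = ±(180 − 111.7) = ±68.3°.
Sensor half-swath on the ground ≈ 449·tan(14.3°) = 114 km = 1.03° of latitude.
Maximum observable latitude ≈ 68.3 + 1.03 = 69.3°.

69.3°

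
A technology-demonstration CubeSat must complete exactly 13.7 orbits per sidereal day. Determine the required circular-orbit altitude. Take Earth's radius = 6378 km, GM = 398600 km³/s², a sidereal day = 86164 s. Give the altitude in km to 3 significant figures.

Required period T = 86164 / 13.7 = 6289.3 s.
From T = 2π√(a³/μ): a = (μ T²/4π²)^(1/3) = (398600 × 6289.3² / 4π²)^(1/3) = 7364 km.
Altitude h = a − R = 7364 − 6378 = 986 km.

986 km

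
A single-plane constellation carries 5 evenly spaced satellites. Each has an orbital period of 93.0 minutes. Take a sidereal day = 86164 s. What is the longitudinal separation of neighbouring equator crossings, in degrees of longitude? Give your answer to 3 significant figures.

T = 93.0 min = 5580.0 s.
Single-satellite node shift = (5580.0/86164) × 360° = 23.31°.
With 5 satellites evenly phased, successive equator crossings are 23.31/5 = 4.663° apart.

4.66°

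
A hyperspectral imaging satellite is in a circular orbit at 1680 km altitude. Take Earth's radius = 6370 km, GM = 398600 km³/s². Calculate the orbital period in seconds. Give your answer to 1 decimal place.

Semi-major axis a = 6370 + 1680 = 8050 km. Period T = 2π√(a³/μ) = 2π√(8050³/398600) = 7187.9 s = 119.80 min.

7187.9 seconds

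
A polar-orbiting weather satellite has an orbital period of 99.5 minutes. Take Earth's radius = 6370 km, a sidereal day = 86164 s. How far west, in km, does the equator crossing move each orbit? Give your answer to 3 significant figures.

T = 99.5 min = 5970.0 s.
During one orbit Earth rotates (5970.0 / 86164) × 360° = 24.94°.
At the equator that is 24.94° × (2π·6370/360) km/° = 24.94 × 111.2 = 2773 km.

2770 km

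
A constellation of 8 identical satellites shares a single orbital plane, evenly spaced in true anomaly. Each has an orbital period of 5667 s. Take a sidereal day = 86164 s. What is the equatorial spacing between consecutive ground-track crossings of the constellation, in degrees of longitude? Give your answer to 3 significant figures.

Single-satellite node shift = (5667.0/86164) × 360° = 23.68°.
With 8 satellites evenly phased, successive equator crossings are 23.68/8 = 2.960° apart.

2.96°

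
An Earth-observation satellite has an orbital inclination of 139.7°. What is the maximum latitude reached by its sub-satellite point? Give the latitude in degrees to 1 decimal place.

Retrograde orbit: the ground track reaches ±(180° − i) = ±(180 − 139.7) = ±40.3°.

40.3°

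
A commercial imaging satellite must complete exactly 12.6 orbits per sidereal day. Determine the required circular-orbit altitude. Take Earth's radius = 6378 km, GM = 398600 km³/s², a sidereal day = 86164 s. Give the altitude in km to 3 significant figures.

1410 km

Required period T = 86164 / 12.6 = 6838.4 s.
From T = 2π√(a³/μ): a = (μ T²/4π²)^(1/3) = (398600 × 6838.4² / 4π²)^(1/3) = 7787 km.
Altitude h = a − R = 7787 − 6378 = 1409 km.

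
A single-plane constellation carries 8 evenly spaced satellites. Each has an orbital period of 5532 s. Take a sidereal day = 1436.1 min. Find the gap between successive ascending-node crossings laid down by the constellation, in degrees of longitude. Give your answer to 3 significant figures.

Single-satellite node shift = (5532.0/86166) × 360° = 23.11°.
With 8 satellites evenly phased, successive equator crossings are 23.11/8 = 2.889° apart.

2.89°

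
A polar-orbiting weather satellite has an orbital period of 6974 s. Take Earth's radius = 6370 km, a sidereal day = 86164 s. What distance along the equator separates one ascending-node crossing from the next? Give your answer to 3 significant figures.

3240 km

During one orbit Earth rotates (6974.0 / 86164) × 360° = 29.14°.
At the equator that is 29.14° × (2π·6370/360) km/° = 29.14 × 111.2 = 3239 km.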